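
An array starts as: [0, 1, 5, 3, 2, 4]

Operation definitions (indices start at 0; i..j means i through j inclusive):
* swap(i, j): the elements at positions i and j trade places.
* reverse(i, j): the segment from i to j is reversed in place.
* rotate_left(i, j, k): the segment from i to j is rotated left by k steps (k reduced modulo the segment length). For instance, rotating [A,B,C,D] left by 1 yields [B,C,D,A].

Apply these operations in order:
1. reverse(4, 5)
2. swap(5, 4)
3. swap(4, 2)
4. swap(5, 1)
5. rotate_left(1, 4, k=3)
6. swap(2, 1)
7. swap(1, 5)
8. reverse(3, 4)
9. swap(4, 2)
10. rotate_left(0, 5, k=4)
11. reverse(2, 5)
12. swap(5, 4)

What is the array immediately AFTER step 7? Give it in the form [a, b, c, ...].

Answer: [0, 1, 5, 2, 3, 4]

Derivation:
After 1 (reverse(4, 5)): [0, 1, 5, 3, 4, 2]
After 2 (swap(5, 4)): [0, 1, 5, 3, 2, 4]
After 3 (swap(4, 2)): [0, 1, 2, 3, 5, 4]
After 4 (swap(5, 1)): [0, 4, 2, 3, 5, 1]
After 5 (rotate_left(1, 4, k=3)): [0, 5, 4, 2, 3, 1]
After 6 (swap(2, 1)): [0, 4, 5, 2, 3, 1]
After 7 (swap(1, 5)): [0, 1, 5, 2, 3, 4]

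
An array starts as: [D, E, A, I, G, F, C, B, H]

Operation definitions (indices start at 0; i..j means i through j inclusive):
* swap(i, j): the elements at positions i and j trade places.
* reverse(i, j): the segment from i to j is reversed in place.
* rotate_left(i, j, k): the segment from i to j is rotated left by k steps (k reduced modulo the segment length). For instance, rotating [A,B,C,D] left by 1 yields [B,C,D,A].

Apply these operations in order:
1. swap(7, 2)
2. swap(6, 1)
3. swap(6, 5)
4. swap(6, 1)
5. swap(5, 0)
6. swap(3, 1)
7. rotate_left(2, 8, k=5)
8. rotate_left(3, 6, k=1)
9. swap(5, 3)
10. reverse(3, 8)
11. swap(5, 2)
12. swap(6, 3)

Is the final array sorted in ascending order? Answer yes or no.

After 1 (swap(7, 2)): [D, E, B, I, G, F, C, A, H]
After 2 (swap(6, 1)): [D, C, B, I, G, F, E, A, H]
After 3 (swap(6, 5)): [D, C, B, I, G, E, F, A, H]
After 4 (swap(6, 1)): [D, F, B, I, G, E, C, A, H]
After 5 (swap(5, 0)): [E, F, B, I, G, D, C, A, H]
After 6 (swap(3, 1)): [E, I, B, F, G, D, C, A, H]
After 7 (rotate_left(2, 8, k=5)): [E, I, A, H, B, F, G, D, C]
After 8 (rotate_left(3, 6, k=1)): [E, I, A, B, F, G, H, D, C]
After 9 (swap(5, 3)): [E, I, A, G, F, B, H, D, C]
After 10 (reverse(3, 8)): [E, I, A, C, D, H, B, F, G]
After 11 (swap(5, 2)): [E, I, H, C, D, A, B, F, G]
After 12 (swap(6, 3)): [E, I, H, B, D, A, C, F, G]

Answer: no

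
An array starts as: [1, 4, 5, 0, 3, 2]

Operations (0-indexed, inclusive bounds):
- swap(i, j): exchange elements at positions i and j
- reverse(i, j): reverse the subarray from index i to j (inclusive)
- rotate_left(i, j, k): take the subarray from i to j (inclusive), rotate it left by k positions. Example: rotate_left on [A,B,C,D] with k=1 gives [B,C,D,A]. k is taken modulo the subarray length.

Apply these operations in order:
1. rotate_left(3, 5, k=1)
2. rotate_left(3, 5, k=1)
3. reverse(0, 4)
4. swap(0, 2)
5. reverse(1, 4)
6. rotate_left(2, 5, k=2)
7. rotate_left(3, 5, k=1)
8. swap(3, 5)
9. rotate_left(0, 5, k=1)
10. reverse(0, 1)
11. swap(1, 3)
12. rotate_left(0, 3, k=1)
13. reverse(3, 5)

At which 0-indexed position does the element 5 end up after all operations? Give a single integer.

After 1 (rotate_left(3, 5, k=1)): [1, 4, 5, 3, 2, 0]
After 2 (rotate_left(3, 5, k=1)): [1, 4, 5, 2, 0, 3]
After 3 (reverse(0, 4)): [0, 2, 5, 4, 1, 3]
After 4 (swap(0, 2)): [5, 2, 0, 4, 1, 3]
After 5 (reverse(1, 4)): [5, 1, 4, 0, 2, 3]
After 6 (rotate_left(2, 5, k=2)): [5, 1, 2, 3, 4, 0]
After 7 (rotate_left(3, 5, k=1)): [5, 1, 2, 4, 0, 3]
After 8 (swap(3, 5)): [5, 1, 2, 3, 0, 4]
After 9 (rotate_left(0, 5, k=1)): [1, 2, 3, 0, 4, 5]
After 10 (reverse(0, 1)): [2, 1, 3, 0, 4, 5]
After 11 (swap(1, 3)): [2, 0, 3, 1, 4, 5]
After 12 (rotate_left(0, 3, k=1)): [0, 3, 1, 2, 4, 5]
After 13 (reverse(3, 5)): [0, 3, 1, 5, 4, 2]

Answer: 3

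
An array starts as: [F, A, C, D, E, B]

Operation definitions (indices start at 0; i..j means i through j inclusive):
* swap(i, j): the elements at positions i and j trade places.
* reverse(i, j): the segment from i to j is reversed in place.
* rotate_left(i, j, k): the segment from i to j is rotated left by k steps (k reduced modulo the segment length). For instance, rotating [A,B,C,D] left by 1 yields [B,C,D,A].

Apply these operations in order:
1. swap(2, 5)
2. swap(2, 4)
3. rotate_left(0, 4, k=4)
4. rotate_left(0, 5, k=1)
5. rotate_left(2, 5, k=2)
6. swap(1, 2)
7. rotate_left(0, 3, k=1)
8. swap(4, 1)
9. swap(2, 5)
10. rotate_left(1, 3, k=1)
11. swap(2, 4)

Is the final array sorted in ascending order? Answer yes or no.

After 1 (swap(2, 5)): [F, A, B, D, E, C]
After 2 (swap(2, 4)): [F, A, E, D, B, C]
After 3 (rotate_left(0, 4, k=4)): [B, F, A, E, D, C]
After 4 (rotate_left(0, 5, k=1)): [F, A, E, D, C, B]
After 5 (rotate_left(2, 5, k=2)): [F, A, C, B, E, D]
After 6 (swap(1, 2)): [F, C, A, B, E, D]
After 7 (rotate_left(0, 3, k=1)): [C, A, B, F, E, D]
After 8 (swap(4, 1)): [C, E, B, F, A, D]
After 9 (swap(2, 5)): [C, E, D, F, A, B]
After 10 (rotate_left(1, 3, k=1)): [C, D, F, E, A, B]
After 11 (swap(2, 4)): [C, D, A, E, F, B]

Answer: no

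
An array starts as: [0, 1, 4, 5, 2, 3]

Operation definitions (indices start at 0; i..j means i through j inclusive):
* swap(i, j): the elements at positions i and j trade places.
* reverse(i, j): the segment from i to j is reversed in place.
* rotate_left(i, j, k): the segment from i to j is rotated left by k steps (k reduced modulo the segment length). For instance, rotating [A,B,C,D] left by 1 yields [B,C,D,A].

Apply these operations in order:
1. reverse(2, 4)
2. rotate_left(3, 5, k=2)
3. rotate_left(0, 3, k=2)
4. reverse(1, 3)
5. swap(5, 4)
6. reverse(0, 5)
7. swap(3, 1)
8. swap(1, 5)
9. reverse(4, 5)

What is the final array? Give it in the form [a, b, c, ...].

After 1 (reverse(2, 4)): [0, 1, 2, 5, 4, 3]
After 2 (rotate_left(3, 5, k=2)): [0, 1, 2, 3, 5, 4]
After 3 (rotate_left(0, 3, k=2)): [2, 3, 0, 1, 5, 4]
After 4 (reverse(1, 3)): [2, 1, 0, 3, 5, 4]
After 5 (swap(5, 4)): [2, 1, 0, 3, 4, 5]
After 6 (reverse(0, 5)): [5, 4, 3, 0, 1, 2]
After 7 (swap(3, 1)): [5, 0, 3, 4, 1, 2]
After 8 (swap(1, 5)): [5, 2, 3, 4, 1, 0]
After 9 (reverse(4, 5)): [5, 2, 3, 4, 0, 1]

Answer: [5, 2, 3, 4, 0, 1]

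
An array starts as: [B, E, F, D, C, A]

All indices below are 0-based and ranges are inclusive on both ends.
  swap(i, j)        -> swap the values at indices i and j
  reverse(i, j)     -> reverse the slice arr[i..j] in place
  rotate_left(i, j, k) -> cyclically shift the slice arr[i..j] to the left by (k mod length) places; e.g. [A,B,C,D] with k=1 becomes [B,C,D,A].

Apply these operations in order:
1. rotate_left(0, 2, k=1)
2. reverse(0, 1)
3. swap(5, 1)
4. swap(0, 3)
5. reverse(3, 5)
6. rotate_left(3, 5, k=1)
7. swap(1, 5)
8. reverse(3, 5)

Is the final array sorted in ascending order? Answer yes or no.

Answer: no

Derivation:
After 1 (rotate_left(0, 2, k=1)): [E, F, B, D, C, A]
After 2 (reverse(0, 1)): [F, E, B, D, C, A]
After 3 (swap(5, 1)): [F, A, B, D, C, E]
After 4 (swap(0, 3)): [D, A, B, F, C, E]
After 5 (reverse(3, 5)): [D, A, B, E, C, F]
After 6 (rotate_left(3, 5, k=1)): [D, A, B, C, F, E]
After 7 (swap(1, 5)): [D, E, B, C, F, A]
After 8 (reverse(3, 5)): [D, E, B, A, F, C]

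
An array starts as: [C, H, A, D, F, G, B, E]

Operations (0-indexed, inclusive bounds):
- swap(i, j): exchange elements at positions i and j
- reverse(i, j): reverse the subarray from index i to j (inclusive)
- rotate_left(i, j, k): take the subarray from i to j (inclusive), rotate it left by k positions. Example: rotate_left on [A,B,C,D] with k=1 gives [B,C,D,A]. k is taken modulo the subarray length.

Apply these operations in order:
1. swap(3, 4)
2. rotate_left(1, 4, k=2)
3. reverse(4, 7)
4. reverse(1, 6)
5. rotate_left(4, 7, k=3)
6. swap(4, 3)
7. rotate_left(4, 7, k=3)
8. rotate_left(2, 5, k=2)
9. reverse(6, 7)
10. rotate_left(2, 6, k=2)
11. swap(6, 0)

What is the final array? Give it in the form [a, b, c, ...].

Answer: [E, G, B, A, D, F, C, H]

Derivation:
After 1 (swap(3, 4)): [C, H, A, F, D, G, B, E]
After 2 (rotate_left(1, 4, k=2)): [C, F, D, H, A, G, B, E]
After 3 (reverse(4, 7)): [C, F, D, H, E, B, G, A]
After 4 (reverse(1, 6)): [C, G, B, E, H, D, F, A]
After 5 (rotate_left(4, 7, k=3)): [C, G, B, E, A, H, D, F]
After 6 (swap(4, 3)): [C, G, B, A, E, H, D, F]
After 7 (rotate_left(4, 7, k=3)): [C, G, B, A, F, E, H, D]
After 8 (rotate_left(2, 5, k=2)): [C, G, F, E, B, A, H, D]
After 9 (reverse(6, 7)): [C, G, F, E, B, A, D, H]
After 10 (rotate_left(2, 6, k=2)): [C, G, B, A, D, F, E, H]
After 11 (swap(6, 0)): [E, G, B, A, D, F, C, H]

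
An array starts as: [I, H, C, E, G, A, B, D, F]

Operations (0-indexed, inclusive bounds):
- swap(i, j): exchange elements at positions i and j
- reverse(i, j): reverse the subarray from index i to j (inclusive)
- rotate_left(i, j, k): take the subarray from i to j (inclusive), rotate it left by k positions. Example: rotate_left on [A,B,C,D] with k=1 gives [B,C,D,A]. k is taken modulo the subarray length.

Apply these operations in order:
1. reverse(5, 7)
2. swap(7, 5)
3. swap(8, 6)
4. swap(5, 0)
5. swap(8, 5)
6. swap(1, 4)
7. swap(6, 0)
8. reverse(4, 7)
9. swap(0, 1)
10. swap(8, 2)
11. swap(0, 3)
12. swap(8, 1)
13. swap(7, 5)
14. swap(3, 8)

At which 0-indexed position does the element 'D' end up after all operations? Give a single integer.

After 1 (reverse(5, 7)): [I, H, C, E, G, D, B, A, F]
After 2 (swap(7, 5)): [I, H, C, E, G, A, B, D, F]
After 3 (swap(8, 6)): [I, H, C, E, G, A, F, D, B]
After 4 (swap(5, 0)): [A, H, C, E, G, I, F, D, B]
After 5 (swap(8, 5)): [A, H, C, E, G, B, F, D, I]
After 6 (swap(1, 4)): [A, G, C, E, H, B, F, D, I]
After 7 (swap(6, 0)): [F, G, C, E, H, B, A, D, I]
After 8 (reverse(4, 7)): [F, G, C, E, D, A, B, H, I]
After 9 (swap(0, 1)): [G, F, C, E, D, A, B, H, I]
After 10 (swap(8, 2)): [G, F, I, E, D, A, B, H, C]
After 11 (swap(0, 3)): [E, F, I, G, D, A, B, H, C]
After 12 (swap(8, 1)): [E, C, I, G, D, A, B, H, F]
After 13 (swap(7, 5)): [E, C, I, G, D, H, B, A, F]
After 14 (swap(3, 8)): [E, C, I, F, D, H, B, A, G]

Answer: 4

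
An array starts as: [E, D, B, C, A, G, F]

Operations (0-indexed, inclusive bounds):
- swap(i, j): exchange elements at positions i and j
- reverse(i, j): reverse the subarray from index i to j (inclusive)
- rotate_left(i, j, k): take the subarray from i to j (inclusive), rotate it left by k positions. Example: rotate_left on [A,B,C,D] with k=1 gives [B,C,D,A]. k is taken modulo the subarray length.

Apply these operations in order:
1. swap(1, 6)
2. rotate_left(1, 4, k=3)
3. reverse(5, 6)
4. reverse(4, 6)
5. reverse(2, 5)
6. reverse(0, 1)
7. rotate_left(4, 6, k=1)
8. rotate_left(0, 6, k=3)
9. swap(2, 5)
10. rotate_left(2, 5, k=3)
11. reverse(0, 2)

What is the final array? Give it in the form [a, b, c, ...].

After 1 (swap(1, 6)): [E, F, B, C, A, G, D]
After 2 (rotate_left(1, 4, k=3)): [E, A, F, B, C, G, D]
After 3 (reverse(5, 6)): [E, A, F, B, C, D, G]
After 4 (reverse(4, 6)): [E, A, F, B, G, D, C]
After 5 (reverse(2, 5)): [E, A, D, G, B, F, C]
After 6 (reverse(0, 1)): [A, E, D, G, B, F, C]
After 7 (rotate_left(4, 6, k=1)): [A, E, D, G, F, C, B]
After 8 (rotate_left(0, 6, k=3)): [G, F, C, B, A, E, D]
After 9 (swap(2, 5)): [G, F, E, B, A, C, D]
After 10 (rotate_left(2, 5, k=3)): [G, F, C, E, B, A, D]
After 11 (reverse(0, 2)): [C, F, G, E, B, A, D]

Answer: [C, F, G, E, B, A, D]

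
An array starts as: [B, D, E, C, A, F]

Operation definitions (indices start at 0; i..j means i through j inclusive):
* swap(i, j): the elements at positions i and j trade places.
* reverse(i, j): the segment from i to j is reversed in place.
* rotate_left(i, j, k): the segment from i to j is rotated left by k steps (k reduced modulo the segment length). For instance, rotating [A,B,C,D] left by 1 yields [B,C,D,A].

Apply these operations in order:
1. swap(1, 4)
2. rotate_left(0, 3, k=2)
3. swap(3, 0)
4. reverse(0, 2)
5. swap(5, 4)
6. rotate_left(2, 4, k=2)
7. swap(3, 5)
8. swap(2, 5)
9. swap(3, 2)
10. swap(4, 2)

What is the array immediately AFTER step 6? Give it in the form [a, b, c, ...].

After 1 (swap(1, 4)): [B, A, E, C, D, F]
After 2 (rotate_left(0, 3, k=2)): [E, C, B, A, D, F]
After 3 (swap(3, 0)): [A, C, B, E, D, F]
After 4 (reverse(0, 2)): [B, C, A, E, D, F]
After 5 (swap(5, 4)): [B, C, A, E, F, D]
After 6 (rotate_left(2, 4, k=2)): [B, C, F, A, E, D]

Answer: [B, C, F, A, E, D]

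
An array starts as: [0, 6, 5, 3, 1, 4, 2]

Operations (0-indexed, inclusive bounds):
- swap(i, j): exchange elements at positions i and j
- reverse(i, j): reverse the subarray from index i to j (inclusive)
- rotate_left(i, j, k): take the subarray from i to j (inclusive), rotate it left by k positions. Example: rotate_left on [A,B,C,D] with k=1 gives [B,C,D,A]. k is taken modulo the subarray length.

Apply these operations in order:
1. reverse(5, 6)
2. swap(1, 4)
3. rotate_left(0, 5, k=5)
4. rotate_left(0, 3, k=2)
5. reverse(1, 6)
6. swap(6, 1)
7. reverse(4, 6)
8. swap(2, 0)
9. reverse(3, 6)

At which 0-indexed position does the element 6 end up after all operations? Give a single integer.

Answer: 0

Derivation:
After 1 (reverse(5, 6)): [0, 6, 5, 3, 1, 2, 4]
After 2 (swap(1, 4)): [0, 1, 5, 3, 6, 2, 4]
After 3 (rotate_left(0, 5, k=5)): [2, 0, 1, 5, 3, 6, 4]
After 4 (rotate_left(0, 3, k=2)): [1, 5, 2, 0, 3, 6, 4]
After 5 (reverse(1, 6)): [1, 4, 6, 3, 0, 2, 5]
After 6 (swap(6, 1)): [1, 5, 6, 3, 0, 2, 4]
After 7 (reverse(4, 6)): [1, 5, 6, 3, 4, 2, 0]
After 8 (swap(2, 0)): [6, 5, 1, 3, 4, 2, 0]
After 9 (reverse(3, 6)): [6, 5, 1, 0, 2, 4, 3]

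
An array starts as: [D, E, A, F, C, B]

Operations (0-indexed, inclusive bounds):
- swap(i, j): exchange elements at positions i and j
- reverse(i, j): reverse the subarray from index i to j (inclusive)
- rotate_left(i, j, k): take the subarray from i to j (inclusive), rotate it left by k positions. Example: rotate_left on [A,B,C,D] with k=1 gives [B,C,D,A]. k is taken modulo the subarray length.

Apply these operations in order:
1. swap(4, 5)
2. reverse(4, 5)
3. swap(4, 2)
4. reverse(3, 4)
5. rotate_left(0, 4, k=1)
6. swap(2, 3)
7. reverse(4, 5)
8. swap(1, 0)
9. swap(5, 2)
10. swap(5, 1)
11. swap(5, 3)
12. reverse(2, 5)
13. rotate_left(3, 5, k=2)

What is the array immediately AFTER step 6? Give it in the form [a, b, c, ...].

After 1 (swap(4, 5)): [D, E, A, F, B, C]
After 2 (reverse(4, 5)): [D, E, A, F, C, B]
After 3 (swap(4, 2)): [D, E, C, F, A, B]
After 4 (reverse(3, 4)): [D, E, C, A, F, B]
After 5 (rotate_left(0, 4, k=1)): [E, C, A, F, D, B]
After 6 (swap(2, 3)): [E, C, F, A, D, B]

Answer: [E, C, F, A, D, B]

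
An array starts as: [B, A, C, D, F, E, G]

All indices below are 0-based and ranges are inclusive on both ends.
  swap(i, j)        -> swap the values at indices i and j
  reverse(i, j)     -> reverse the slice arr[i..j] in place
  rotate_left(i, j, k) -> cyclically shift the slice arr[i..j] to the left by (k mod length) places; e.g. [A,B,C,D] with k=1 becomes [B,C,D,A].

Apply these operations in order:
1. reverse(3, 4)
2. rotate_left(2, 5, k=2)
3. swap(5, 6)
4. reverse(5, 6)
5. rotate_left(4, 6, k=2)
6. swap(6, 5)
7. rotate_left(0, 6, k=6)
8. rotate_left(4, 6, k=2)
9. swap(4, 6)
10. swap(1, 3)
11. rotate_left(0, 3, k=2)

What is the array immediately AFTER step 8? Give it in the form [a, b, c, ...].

Answer: [C, B, A, D, F, E, G]

Derivation:
After 1 (reverse(3, 4)): [B, A, C, F, D, E, G]
After 2 (rotate_left(2, 5, k=2)): [B, A, D, E, C, F, G]
After 3 (swap(5, 6)): [B, A, D, E, C, G, F]
After 4 (reverse(5, 6)): [B, A, D, E, C, F, G]
After 5 (rotate_left(4, 6, k=2)): [B, A, D, E, G, C, F]
After 6 (swap(6, 5)): [B, A, D, E, G, F, C]
After 7 (rotate_left(0, 6, k=6)): [C, B, A, D, E, G, F]
After 8 (rotate_left(4, 6, k=2)): [C, B, A, D, F, E, G]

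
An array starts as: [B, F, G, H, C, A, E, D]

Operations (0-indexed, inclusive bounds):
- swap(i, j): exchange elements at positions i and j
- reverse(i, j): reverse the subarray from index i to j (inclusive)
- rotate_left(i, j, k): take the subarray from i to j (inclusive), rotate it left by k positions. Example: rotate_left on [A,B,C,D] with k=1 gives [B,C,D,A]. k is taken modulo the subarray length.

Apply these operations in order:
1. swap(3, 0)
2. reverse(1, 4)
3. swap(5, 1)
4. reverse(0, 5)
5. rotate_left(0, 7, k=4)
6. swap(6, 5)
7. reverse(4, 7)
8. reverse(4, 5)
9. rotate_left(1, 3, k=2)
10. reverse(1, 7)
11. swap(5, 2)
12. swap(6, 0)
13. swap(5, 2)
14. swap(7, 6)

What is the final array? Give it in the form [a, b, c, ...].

Answer: [H, C, G, B, F, E, D, A]

Derivation:
After 1 (swap(3, 0)): [H, F, G, B, C, A, E, D]
After 2 (reverse(1, 4)): [H, C, B, G, F, A, E, D]
After 3 (swap(5, 1)): [H, A, B, G, F, C, E, D]
After 4 (reverse(0, 5)): [C, F, G, B, A, H, E, D]
After 5 (rotate_left(0, 7, k=4)): [A, H, E, D, C, F, G, B]
After 6 (swap(6, 5)): [A, H, E, D, C, G, F, B]
After 7 (reverse(4, 7)): [A, H, E, D, B, F, G, C]
After 8 (reverse(4, 5)): [A, H, E, D, F, B, G, C]
After 9 (rotate_left(1, 3, k=2)): [A, D, H, E, F, B, G, C]
After 10 (reverse(1, 7)): [A, C, G, B, F, E, H, D]
After 11 (swap(5, 2)): [A, C, E, B, F, G, H, D]
After 12 (swap(6, 0)): [H, C, E, B, F, G, A, D]
After 13 (swap(5, 2)): [H, C, G, B, F, E, A, D]
After 14 (swap(7, 6)): [H, C, G, B, F, E, D, A]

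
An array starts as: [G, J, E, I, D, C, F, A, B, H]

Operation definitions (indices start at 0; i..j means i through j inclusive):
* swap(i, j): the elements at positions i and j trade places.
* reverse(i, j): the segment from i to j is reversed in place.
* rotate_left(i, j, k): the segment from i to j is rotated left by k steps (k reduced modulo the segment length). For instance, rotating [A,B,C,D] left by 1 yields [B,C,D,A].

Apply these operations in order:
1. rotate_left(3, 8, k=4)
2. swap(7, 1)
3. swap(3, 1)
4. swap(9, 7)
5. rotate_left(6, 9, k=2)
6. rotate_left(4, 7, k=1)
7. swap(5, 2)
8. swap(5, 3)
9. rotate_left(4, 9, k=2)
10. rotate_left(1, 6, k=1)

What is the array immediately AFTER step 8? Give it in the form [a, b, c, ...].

Answer: [G, A, F, E, I, C, J, B, D, H]

Derivation:
After 1 (rotate_left(3, 8, k=4)): [G, J, E, A, B, I, D, C, F, H]
After 2 (swap(7, 1)): [G, C, E, A, B, I, D, J, F, H]
After 3 (swap(3, 1)): [G, A, E, C, B, I, D, J, F, H]
After 4 (swap(9, 7)): [G, A, E, C, B, I, D, H, F, J]
After 5 (rotate_left(6, 9, k=2)): [G, A, E, C, B, I, F, J, D, H]
After 6 (rotate_left(4, 7, k=1)): [G, A, E, C, I, F, J, B, D, H]
After 7 (swap(5, 2)): [G, A, F, C, I, E, J, B, D, H]
After 8 (swap(5, 3)): [G, A, F, E, I, C, J, B, D, H]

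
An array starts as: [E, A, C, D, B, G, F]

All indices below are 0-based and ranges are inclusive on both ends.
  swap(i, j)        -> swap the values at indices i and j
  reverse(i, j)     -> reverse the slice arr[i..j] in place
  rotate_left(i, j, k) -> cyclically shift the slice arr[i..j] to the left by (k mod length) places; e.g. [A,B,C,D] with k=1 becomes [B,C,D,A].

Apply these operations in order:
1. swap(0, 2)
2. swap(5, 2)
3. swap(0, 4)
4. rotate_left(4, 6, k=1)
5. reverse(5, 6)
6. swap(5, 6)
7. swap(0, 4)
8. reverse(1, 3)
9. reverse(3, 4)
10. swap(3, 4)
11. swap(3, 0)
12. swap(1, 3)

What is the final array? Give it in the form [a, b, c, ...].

After 1 (swap(0, 2)): [C, A, E, D, B, G, F]
After 2 (swap(5, 2)): [C, A, G, D, B, E, F]
After 3 (swap(0, 4)): [B, A, G, D, C, E, F]
After 4 (rotate_left(4, 6, k=1)): [B, A, G, D, E, F, C]
After 5 (reverse(5, 6)): [B, A, G, D, E, C, F]
After 6 (swap(5, 6)): [B, A, G, D, E, F, C]
After 7 (swap(0, 4)): [E, A, G, D, B, F, C]
After 8 (reverse(1, 3)): [E, D, G, A, B, F, C]
After 9 (reverse(3, 4)): [E, D, G, B, A, F, C]
After 10 (swap(3, 4)): [E, D, G, A, B, F, C]
After 11 (swap(3, 0)): [A, D, G, E, B, F, C]
After 12 (swap(1, 3)): [A, E, G, D, B, F, C]

Answer: [A, E, G, D, B, F, C]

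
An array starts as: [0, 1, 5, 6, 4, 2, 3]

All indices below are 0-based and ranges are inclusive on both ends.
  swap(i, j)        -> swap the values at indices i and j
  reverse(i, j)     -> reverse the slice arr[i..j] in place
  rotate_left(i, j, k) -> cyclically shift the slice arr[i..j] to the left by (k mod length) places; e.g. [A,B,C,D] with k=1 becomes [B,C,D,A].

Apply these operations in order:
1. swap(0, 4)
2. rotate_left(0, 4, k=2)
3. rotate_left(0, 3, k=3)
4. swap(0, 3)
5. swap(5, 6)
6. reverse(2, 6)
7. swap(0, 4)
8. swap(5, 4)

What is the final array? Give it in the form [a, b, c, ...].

After 1 (swap(0, 4)): [4, 1, 5, 6, 0, 2, 3]
After 2 (rotate_left(0, 4, k=2)): [5, 6, 0, 4, 1, 2, 3]
After 3 (rotate_left(0, 3, k=3)): [4, 5, 6, 0, 1, 2, 3]
After 4 (swap(0, 3)): [0, 5, 6, 4, 1, 2, 3]
After 5 (swap(5, 6)): [0, 5, 6, 4, 1, 3, 2]
After 6 (reverse(2, 6)): [0, 5, 2, 3, 1, 4, 6]
After 7 (swap(0, 4)): [1, 5, 2, 3, 0, 4, 6]
After 8 (swap(5, 4)): [1, 5, 2, 3, 4, 0, 6]

Answer: [1, 5, 2, 3, 4, 0, 6]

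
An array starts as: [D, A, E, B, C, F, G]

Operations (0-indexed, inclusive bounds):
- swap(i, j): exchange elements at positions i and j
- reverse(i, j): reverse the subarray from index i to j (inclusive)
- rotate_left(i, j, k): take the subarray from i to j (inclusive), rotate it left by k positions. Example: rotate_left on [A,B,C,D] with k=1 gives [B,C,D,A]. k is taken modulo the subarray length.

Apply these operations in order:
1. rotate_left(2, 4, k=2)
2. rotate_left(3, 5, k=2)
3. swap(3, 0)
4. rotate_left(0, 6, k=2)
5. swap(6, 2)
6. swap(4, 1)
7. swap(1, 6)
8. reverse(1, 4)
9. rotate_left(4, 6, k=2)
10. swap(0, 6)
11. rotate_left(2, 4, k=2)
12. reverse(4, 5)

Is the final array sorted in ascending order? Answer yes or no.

After 1 (rotate_left(2, 4, k=2)): [D, A, C, E, B, F, G]
After 2 (rotate_left(3, 5, k=2)): [D, A, C, F, E, B, G]
After 3 (swap(3, 0)): [F, A, C, D, E, B, G]
After 4 (rotate_left(0, 6, k=2)): [C, D, E, B, G, F, A]
After 5 (swap(6, 2)): [C, D, A, B, G, F, E]
After 6 (swap(4, 1)): [C, G, A, B, D, F, E]
After 7 (swap(1, 6)): [C, E, A, B, D, F, G]
After 8 (reverse(1, 4)): [C, D, B, A, E, F, G]
After 9 (rotate_left(4, 6, k=2)): [C, D, B, A, G, E, F]
After 10 (swap(0, 6)): [F, D, B, A, G, E, C]
After 11 (rotate_left(2, 4, k=2)): [F, D, G, B, A, E, C]
After 12 (reverse(4, 5)): [F, D, G, B, E, A, C]

Answer: no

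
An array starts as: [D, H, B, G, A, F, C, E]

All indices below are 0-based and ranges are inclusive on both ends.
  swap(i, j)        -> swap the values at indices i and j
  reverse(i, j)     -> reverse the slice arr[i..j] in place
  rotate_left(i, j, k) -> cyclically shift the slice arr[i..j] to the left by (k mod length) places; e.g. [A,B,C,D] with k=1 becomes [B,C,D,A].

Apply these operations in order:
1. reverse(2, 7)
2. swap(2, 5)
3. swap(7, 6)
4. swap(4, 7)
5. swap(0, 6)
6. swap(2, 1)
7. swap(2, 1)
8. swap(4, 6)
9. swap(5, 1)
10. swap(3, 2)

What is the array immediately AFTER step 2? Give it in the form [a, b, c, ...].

Answer: [D, H, A, C, F, E, G, B]

Derivation:
After 1 (reverse(2, 7)): [D, H, E, C, F, A, G, B]
After 2 (swap(2, 5)): [D, H, A, C, F, E, G, B]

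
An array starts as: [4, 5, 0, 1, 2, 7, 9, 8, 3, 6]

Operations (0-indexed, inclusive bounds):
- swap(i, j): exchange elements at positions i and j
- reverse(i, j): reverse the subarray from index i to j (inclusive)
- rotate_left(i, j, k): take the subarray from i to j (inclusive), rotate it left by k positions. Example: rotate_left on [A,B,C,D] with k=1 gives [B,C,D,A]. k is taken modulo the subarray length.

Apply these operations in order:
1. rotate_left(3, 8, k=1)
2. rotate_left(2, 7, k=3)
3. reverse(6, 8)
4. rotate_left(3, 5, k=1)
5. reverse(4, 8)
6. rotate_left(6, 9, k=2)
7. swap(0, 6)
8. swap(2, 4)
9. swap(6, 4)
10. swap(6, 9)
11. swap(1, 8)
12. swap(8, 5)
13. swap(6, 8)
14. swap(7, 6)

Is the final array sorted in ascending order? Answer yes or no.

Answer: yes

Derivation:
After 1 (rotate_left(3, 8, k=1)): [4, 5, 0, 2, 7, 9, 8, 3, 1, 6]
After 2 (rotate_left(2, 7, k=3)): [4, 5, 9, 8, 3, 0, 2, 7, 1, 6]
After 3 (reverse(6, 8)): [4, 5, 9, 8, 3, 0, 1, 7, 2, 6]
After 4 (rotate_left(3, 5, k=1)): [4, 5, 9, 3, 0, 8, 1, 7, 2, 6]
After 5 (reverse(4, 8)): [4, 5, 9, 3, 2, 7, 1, 8, 0, 6]
After 6 (rotate_left(6, 9, k=2)): [4, 5, 9, 3, 2, 7, 0, 6, 1, 8]
After 7 (swap(0, 6)): [0, 5, 9, 3, 2, 7, 4, 6, 1, 8]
After 8 (swap(2, 4)): [0, 5, 2, 3, 9, 7, 4, 6, 1, 8]
After 9 (swap(6, 4)): [0, 5, 2, 3, 4, 7, 9, 6, 1, 8]
After 10 (swap(6, 9)): [0, 5, 2, 3, 4, 7, 8, 6, 1, 9]
After 11 (swap(1, 8)): [0, 1, 2, 3, 4, 7, 8, 6, 5, 9]
After 12 (swap(8, 5)): [0, 1, 2, 3, 4, 5, 8, 6, 7, 9]
After 13 (swap(6, 8)): [0, 1, 2, 3, 4, 5, 7, 6, 8, 9]
After 14 (swap(7, 6)): [0, 1, 2, 3, 4, 5, 6, 7, 8, 9]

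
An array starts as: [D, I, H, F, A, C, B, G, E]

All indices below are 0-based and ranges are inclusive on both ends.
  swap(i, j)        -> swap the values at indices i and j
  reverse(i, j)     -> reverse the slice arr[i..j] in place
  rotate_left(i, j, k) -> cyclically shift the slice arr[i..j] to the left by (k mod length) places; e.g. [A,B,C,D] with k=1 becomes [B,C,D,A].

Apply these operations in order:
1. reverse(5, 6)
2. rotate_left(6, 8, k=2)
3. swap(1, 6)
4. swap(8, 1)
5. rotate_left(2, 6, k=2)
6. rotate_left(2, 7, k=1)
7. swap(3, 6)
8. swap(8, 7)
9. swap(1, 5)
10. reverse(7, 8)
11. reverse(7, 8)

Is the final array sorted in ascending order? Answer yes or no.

Answer: no

Derivation:
After 1 (reverse(5, 6)): [D, I, H, F, A, B, C, G, E]
After 2 (rotate_left(6, 8, k=2)): [D, I, H, F, A, B, E, C, G]
After 3 (swap(1, 6)): [D, E, H, F, A, B, I, C, G]
After 4 (swap(8, 1)): [D, G, H, F, A, B, I, C, E]
After 5 (rotate_left(2, 6, k=2)): [D, G, A, B, I, H, F, C, E]
After 6 (rotate_left(2, 7, k=1)): [D, G, B, I, H, F, C, A, E]
After 7 (swap(3, 6)): [D, G, B, C, H, F, I, A, E]
After 8 (swap(8, 7)): [D, G, B, C, H, F, I, E, A]
After 9 (swap(1, 5)): [D, F, B, C, H, G, I, E, A]
After 10 (reverse(7, 8)): [D, F, B, C, H, G, I, A, E]
After 11 (reverse(7, 8)): [D, F, B, C, H, G, I, E, A]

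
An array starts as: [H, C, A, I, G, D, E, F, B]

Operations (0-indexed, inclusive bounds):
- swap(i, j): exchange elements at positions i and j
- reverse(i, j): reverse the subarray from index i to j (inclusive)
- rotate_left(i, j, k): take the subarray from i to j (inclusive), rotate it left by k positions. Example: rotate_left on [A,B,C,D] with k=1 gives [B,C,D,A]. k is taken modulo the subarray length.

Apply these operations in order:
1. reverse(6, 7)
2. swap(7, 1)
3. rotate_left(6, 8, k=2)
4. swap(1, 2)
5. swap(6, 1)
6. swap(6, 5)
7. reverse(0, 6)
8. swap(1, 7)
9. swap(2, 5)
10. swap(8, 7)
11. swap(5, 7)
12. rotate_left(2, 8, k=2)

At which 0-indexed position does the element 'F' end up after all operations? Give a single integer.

After 1 (reverse(6, 7)): [H, C, A, I, G, D, F, E, B]
After 2 (swap(7, 1)): [H, E, A, I, G, D, F, C, B]
After 3 (rotate_left(6, 8, k=2)): [H, E, A, I, G, D, B, F, C]
After 4 (swap(1, 2)): [H, A, E, I, G, D, B, F, C]
After 5 (swap(6, 1)): [H, B, E, I, G, D, A, F, C]
After 6 (swap(6, 5)): [H, B, E, I, G, A, D, F, C]
After 7 (reverse(0, 6)): [D, A, G, I, E, B, H, F, C]
After 8 (swap(1, 7)): [D, F, G, I, E, B, H, A, C]
After 9 (swap(2, 5)): [D, F, B, I, E, G, H, A, C]
After 10 (swap(8, 7)): [D, F, B, I, E, G, H, C, A]
After 11 (swap(5, 7)): [D, F, B, I, E, C, H, G, A]
After 12 (rotate_left(2, 8, k=2)): [D, F, E, C, H, G, A, B, I]

Answer: 1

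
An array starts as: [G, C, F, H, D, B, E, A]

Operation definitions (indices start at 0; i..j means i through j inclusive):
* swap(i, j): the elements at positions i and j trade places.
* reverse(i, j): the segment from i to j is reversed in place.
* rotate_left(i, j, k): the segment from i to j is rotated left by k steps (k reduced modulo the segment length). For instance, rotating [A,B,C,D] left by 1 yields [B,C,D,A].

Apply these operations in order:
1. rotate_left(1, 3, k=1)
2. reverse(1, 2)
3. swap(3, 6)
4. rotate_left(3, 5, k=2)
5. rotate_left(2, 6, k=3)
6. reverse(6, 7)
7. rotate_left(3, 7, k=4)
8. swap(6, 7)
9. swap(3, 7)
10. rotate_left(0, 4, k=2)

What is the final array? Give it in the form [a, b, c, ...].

Answer: [D, B, C, G, H, F, A, E]

Derivation:
After 1 (rotate_left(1, 3, k=1)): [G, F, H, C, D, B, E, A]
After 2 (reverse(1, 2)): [G, H, F, C, D, B, E, A]
After 3 (swap(3, 6)): [G, H, F, E, D, B, C, A]
After 4 (rotate_left(3, 5, k=2)): [G, H, F, B, E, D, C, A]
After 5 (rotate_left(2, 6, k=3)): [G, H, D, C, F, B, E, A]
After 6 (reverse(6, 7)): [G, H, D, C, F, B, A, E]
After 7 (rotate_left(3, 7, k=4)): [G, H, D, E, C, F, B, A]
After 8 (swap(6, 7)): [G, H, D, E, C, F, A, B]
After 9 (swap(3, 7)): [G, H, D, B, C, F, A, E]
After 10 (rotate_left(0, 4, k=2)): [D, B, C, G, H, F, A, E]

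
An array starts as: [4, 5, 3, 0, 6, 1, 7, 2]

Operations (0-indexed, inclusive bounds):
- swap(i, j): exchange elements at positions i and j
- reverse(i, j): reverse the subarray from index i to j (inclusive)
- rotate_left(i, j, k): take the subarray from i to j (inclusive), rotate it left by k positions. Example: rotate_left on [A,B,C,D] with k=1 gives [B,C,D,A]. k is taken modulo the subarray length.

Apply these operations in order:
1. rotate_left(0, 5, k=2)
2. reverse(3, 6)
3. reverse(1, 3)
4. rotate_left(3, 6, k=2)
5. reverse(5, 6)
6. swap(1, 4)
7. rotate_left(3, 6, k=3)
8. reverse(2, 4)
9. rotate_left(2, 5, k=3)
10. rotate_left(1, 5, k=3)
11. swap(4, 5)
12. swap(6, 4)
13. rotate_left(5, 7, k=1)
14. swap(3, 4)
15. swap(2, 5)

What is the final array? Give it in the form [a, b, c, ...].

Answer: [3, 0, 4, 5, 1, 6, 2, 7]

Derivation:
After 1 (rotate_left(0, 5, k=2)): [3, 0, 6, 1, 4, 5, 7, 2]
After 2 (reverse(3, 6)): [3, 0, 6, 7, 5, 4, 1, 2]
After 3 (reverse(1, 3)): [3, 7, 6, 0, 5, 4, 1, 2]
After 4 (rotate_left(3, 6, k=2)): [3, 7, 6, 4, 1, 0, 5, 2]
After 5 (reverse(5, 6)): [3, 7, 6, 4, 1, 5, 0, 2]
After 6 (swap(1, 4)): [3, 1, 6, 4, 7, 5, 0, 2]
After 7 (rotate_left(3, 6, k=3)): [3, 1, 6, 0, 4, 7, 5, 2]
After 8 (reverse(2, 4)): [3, 1, 4, 0, 6, 7, 5, 2]
After 9 (rotate_left(2, 5, k=3)): [3, 1, 7, 4, 0, 6, 5, 2]
After 10 (rotate_left(1, 5, k=3)): [3, 0, 6, 1, 7, 4, 5, 2]
After 11 (swap(4, 5)): [3, 0, 6, 1, 4, 7, 5, 2]
After 12 (swap(6, 4)): [3, 0, 6, 1, 5, 7, 4, 2]
After 13 (rotate_left(5, 7, k=1)): [3, 0, 6, 1, 5, 4, 2, 7]
After 14 (swap(3, 4)): [3, 0, 6, 5, 1, 4, 2, 7]
After 15 (swap(2, 5)): [3, 0, 4, 5, 1, 6, 2, 7]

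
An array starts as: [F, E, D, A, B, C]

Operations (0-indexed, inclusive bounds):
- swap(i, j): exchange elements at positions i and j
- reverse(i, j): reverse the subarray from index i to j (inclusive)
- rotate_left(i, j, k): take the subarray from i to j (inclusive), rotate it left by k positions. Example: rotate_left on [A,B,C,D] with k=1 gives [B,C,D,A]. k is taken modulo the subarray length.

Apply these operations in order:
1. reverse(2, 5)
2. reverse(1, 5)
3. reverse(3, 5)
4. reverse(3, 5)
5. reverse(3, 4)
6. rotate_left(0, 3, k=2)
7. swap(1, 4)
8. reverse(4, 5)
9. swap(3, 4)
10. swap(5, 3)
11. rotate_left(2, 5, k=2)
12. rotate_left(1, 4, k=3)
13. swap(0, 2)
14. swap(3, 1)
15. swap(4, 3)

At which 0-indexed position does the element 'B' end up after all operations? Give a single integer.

Answer: 0

Derivation:
After 1 (reverse(2, 5)): [F, E, C, B, A, D]
After 2 (reverse(1, 5)): [F, D, A, B, C, E]
After 3 (reverse(3, 5)): [F, D, A, E, C, B]
After 4 (reverse(3, 5)): [F, D, A, B, C, E]
After 5 (reverse(3, 4)): [F, D, A, C, B, E]
After 6 (rotate_left(0, 3, k=2)): [A, C, F, D, B, E]
After 7 (swap(1, 4)): [A, B, F, D, C, E]
After 8 (reverse(4, 5)): [A, B, F, D, E, C]
After 9 (swap(3, 4)): [A, B, F, E, D, C]
After 10 (swap(5, 3)): [A, B, F, C, D, E]
After 11 (rotate_left(2, 5, k=2)): [A, B, D, E, F, C]
After 12 (rotate_left(1, 4, k=3)): [A, F, B, D, E, C]
After 13 (swap(0, 2)): [B, F, A, D, E, C]
After 14 (swap(3, 1)): [B, D, A, F, E, C]
After 15 (swap(4, 3)): [B, D, A, E, F, C]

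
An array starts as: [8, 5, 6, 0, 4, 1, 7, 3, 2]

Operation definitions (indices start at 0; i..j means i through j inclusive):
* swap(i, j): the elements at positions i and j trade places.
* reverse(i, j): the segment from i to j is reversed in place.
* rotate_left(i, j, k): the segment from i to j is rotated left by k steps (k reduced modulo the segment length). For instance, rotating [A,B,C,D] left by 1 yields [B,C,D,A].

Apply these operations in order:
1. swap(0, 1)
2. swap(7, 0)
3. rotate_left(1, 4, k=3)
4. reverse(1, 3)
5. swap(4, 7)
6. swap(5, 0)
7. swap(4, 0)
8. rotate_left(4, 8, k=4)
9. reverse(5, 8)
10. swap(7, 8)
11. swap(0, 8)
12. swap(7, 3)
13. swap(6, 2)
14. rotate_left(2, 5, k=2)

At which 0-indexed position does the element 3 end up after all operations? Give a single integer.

After 1 (swap(0, 1)): [5, 8, 6, 0, 4, 1, 7, 3, 2]
After 2 (swap(7, 0)): [3, 8, 6, 0, 4, 1, 7, 5, 2]
After 3 (rotate_left(1, 4, k=3)): [3, 4, 8, 6, 0, 1, 7, 5, 2]
After 4 (reverse(1, 3)): [3, 6, 8, 4, 0, 1, 7, 5, 2]
After 5 (swap(4, 7)): [3, 6, 8, 4, 5, 1, 7, 0, 2]
After 6 (swap(5, 0)): [1, 6, 8, 4, 5, 3, 7, 0, 2]
After 7 (swap(4, 0)): [5, 6, 8, 4, 1, 3, 7, 0, 2]
After 8 (rotate_left(4, 8, k=4)): [5, 6, 8, 4, 2, 1, 3, 7, 0]
After 9 (reverse(5, 8)): [5, 6, 8, 4, 2, 0, 7, 3, 1]
After 10 (swap(7, 8)): [5, 6, 8, 4, 2, 0, 7, 1, 3]
After 11 (swap(0, 8)): [3, 6, 8, 4, 2, 0, 7, 1, 5]
After 12 (swap(7, 3)): [3, 6, 8, 1, 2, 0, 7, 4, 5]
After 13 (swap(6, 2)): [3, 6, 7, 1, 2, 0, 8, 4, 5]
After 14 (rotate_left(2, 5, k=2)): [3, 6, 2, 0, 7, 1, 8, 4, 5]

Answer: 0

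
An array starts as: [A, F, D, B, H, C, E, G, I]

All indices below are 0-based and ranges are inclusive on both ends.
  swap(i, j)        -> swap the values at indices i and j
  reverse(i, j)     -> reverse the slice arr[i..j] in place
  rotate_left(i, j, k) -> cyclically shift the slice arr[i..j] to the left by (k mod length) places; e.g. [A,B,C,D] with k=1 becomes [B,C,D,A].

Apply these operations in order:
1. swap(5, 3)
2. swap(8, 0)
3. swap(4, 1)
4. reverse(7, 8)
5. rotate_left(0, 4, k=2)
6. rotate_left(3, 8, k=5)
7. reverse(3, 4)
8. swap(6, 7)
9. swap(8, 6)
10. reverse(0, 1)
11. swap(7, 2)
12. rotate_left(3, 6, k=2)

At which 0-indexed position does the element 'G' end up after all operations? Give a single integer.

Answer: 6

Derivation:
After 1 (swap(5, 3)): [A, F, D, C, H, B, E, G, I]
After 2 (swap(8, 0)): [I, F, D, C, H, B, E, G, A]
After 3 (swap(4, 1)): [I, H, D, C, F, B, E, G, A]
After 4 (reverse(7, 8)): [I, H, D, C, F, B, E, A, G]
After 5 (rotate_left(0, 4, k=2)): [D, C, F, I, H, B, E, A, G]
After 6 (rotate_left(3, 8, k=5)): [D, C, F, G, I, H, B, E, A]
After 7 (reverse(3, 4)): [D, C, F, I, G, H, B, E, A]
After 8 (swap(6, 7)): [D, C, F, I, G, H, E, B, A]
After 9 (swap(8, 6)): [D, C, F, I, G, H, A, B, E]
After 10 (reverse(0, 1)): [C, D, F, I, G, H, A, B, E]
After 11 (swap(7, 2)): [C, D, B, I, G, H, A, F, E]
After 12 (rotate_left(3, 6, k=2)): [C, D, B, H, A, I, G, F, E]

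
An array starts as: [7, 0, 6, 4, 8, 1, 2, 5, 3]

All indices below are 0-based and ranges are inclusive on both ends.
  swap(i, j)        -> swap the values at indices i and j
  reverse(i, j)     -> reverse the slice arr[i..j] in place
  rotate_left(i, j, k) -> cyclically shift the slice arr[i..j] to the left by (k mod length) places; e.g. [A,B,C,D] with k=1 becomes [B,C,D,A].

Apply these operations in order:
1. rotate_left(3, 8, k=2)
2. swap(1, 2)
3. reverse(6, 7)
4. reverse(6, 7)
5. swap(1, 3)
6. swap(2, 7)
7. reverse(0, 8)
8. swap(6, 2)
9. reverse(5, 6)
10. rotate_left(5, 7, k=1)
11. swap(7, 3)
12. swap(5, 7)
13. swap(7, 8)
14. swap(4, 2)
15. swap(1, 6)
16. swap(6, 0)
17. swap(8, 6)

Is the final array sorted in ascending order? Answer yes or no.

After 1 (rotate_left(3, 8, k=2)): [7, 0, 6, 1, 2, 5, 3, 4, 8]
After 2 (swap(1, 2)): [7, 6, 0, 1, 2, 5, 3, 4, 8]
After 3 (reverse(6, 7)): [7, 6, 0, 1, 2, 5, 4, 3, 8]
After 4 (reverse(6, 7)): [7, 6, 0, 1, 2, 5, 3, 4, 8]
After 5 (swap(1, 3)): [7, 1, 0, 6, 2, 5, 3, 4, 8]
After 6 (swap(2, 7)): [7, 1, 4, 6, 2, 5, 3, 0, 8]
After 7 (reverse(0, 8)): [8, 0, 3, 5, 2, 6, 4, 1, 7]
After 8 (swap(6, 2)): [8, 0, 4, 5, 2, 6, 3, 1, 7]
After 9 (reverse(5, 6)): [8, 0, 4, 5, 2, 3, 6, 1, 7]
After 10 (rotate_left(5, 7, k=1)): [8, 0, 4, 5, 2, 6, 1, 3, 7]
After 11 (swap(7, 3)): [8, 0, 4, 3, 2, 6, 1, 5, 7]
After 12 (swap(5, 7)): [8, 0, 4, 3, 2, 5, 1, 6, 7]
After 13 (swap(7, 8)): [8, 0, 4, 3, 2, 5, 1, 7, 6]
After 14 (swap(4, 2)): [8, 0, 2, 3, 4, 5, 1, 7, 6]
After 15 (swap(1, 6)): [8, 1, 2, 3, 4, 5, 0, 7, 6]
After 16 (swap(6, 0)): [0, 1, 2, 3, 4, 5, 8, 7, 6]
After 17 (swap(8, 6)): [0, 1, 2, 3, 4, 5, 6, 7, 8]

Answer: yes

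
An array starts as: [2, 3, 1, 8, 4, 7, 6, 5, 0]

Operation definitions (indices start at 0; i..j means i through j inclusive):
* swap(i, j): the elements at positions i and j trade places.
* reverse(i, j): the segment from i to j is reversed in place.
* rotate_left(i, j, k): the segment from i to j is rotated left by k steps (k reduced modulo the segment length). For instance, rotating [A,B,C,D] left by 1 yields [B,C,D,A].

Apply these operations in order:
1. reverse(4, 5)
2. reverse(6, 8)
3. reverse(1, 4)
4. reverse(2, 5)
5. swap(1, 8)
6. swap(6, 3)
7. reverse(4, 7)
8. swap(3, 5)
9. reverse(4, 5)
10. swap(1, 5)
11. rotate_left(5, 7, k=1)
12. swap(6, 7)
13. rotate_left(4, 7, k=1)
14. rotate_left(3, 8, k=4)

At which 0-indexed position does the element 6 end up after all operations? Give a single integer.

After 1 (reverse(4, 5)): [2, 3, 1, 8, 7, 4, 6, 5, 0]
After 2 (reverse(6, 8)): [2, 3, 1, 8, 7, 4, 0, 5, 6]
After 3 (reverse(1, 4)): [2, 7, 8, 1, 3, 4, 0, 5, 6]
After 4 (reverse(2, 5)): [2, 7, 4, 3, 1, 8, 0, 5, 6]
After 5 (swap(1, 8)): [2, 6, 4, 3, 1, 8, 0, 5, 7]
After 6 (swap(6, 3)): [2, 6, 4, 0, 1, 8, 3, 5, 7]
After 7 (reverse(4, 7)): [2, 6, 4, 0, 5, 3, 8, 1, 7]
After 8 (swap(3, 5)): [2, 6, 4, 3, 5, 0, 8, 1, 7]
After 9 (reverse(4, 5)): [2, 6, 4, 3, 0, 5, 8, 1, 7]
After 10 (swap(1, 5)): [2, 5, 4, 3, 0, 6, 8, 1, 7]
After 11 (rotate_left(5, 7, k=1)): [2, 5, 4, 3, 0, 8, 1, 6, 7]
After 12 (swap(6, 7)): [2, 5, 4, 3, 0, 8, 6, 1, 7]
After 13 (rotate_left(4, 7, k=1)): [2, 5, 4, 3, 8, 6, 1, 0, 7]
After 14 (rotate_left(3, 8, k=4)): [2, 5, 4, 0, 7, 3, 8, 6, 1]

Answer: 7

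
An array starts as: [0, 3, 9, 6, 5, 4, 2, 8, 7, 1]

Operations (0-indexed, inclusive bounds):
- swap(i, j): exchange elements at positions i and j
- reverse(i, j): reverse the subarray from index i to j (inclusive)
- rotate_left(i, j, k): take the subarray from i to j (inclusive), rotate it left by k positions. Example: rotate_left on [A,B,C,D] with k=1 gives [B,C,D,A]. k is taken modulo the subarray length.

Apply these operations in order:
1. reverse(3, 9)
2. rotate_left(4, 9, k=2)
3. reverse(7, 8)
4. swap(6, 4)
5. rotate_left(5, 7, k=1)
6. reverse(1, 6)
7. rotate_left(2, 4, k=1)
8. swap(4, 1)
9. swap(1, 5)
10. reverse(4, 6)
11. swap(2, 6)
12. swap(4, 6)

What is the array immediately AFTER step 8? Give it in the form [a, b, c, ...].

After 1 (reverse(3, 9)): [0, 3, 9, 1, 7, 8, 2, 4, 5, 6]
After 2 (rotate_left(4, 9, k=2)): [0, 3, 9, 1, 2, 4, 5, 6, 7, 8]
After 3 (reverse(7, 8)): [0, 3, 9, 1, 2, 4, 5, 7, 6, 8]
After 4 (swap(6, 4)): [0, 3, 9, 1, 5, 4, 2, 7, 6, 8]
After 5 (rotate_left(5, 7, k=1)): [0, 3, 9, 1, 5, 2, 7, 4, 6, 8]
After 6 (reverse(1, 6)): [0, 7, 2, 5, 1, 9, 3, 4, 6, 8]
After 7 (rotate_left(2, 4, k=1)): [0, 7, 5, 1, 2, 9, 3, 4, 6, 8]
After 8 (swap(4, 1)): [0, 2, 5, 1, 7, 9, 3, 4, 6, 8]

Answer: [0, 2, 5, 1, 7, 9, 3, 4, 6, 8]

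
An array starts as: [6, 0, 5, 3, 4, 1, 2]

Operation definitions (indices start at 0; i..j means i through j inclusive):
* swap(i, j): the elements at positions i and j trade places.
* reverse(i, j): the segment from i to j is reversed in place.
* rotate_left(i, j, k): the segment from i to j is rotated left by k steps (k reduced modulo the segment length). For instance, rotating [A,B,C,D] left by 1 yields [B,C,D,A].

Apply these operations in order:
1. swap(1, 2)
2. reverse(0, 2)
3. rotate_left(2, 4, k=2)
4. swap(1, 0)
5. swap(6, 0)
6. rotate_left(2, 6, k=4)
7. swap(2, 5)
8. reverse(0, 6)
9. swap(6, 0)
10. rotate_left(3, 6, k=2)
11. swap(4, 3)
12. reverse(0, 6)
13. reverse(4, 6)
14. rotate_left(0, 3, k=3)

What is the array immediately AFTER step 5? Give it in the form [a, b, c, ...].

After 1 (swap(1, 2)): [6, 5, 0, 3, 4, 1, 2]
After 2 (reverse(0, 2)): [0, 5, 6, 3, 4, 1, 2]
After 3 (rotate_left(2, 4, k=2)): [0, 5, 4, 6, 3, 1, 2]
After 4 (swap(1, 0)): [5, 0, 4, 6, 3, 1, 2]
After 5 (swap(6, 0)): [2, 0, 4, 6, 3, 1, 5]

Answer: [2, 0, 4, 6, 3, 1, 5]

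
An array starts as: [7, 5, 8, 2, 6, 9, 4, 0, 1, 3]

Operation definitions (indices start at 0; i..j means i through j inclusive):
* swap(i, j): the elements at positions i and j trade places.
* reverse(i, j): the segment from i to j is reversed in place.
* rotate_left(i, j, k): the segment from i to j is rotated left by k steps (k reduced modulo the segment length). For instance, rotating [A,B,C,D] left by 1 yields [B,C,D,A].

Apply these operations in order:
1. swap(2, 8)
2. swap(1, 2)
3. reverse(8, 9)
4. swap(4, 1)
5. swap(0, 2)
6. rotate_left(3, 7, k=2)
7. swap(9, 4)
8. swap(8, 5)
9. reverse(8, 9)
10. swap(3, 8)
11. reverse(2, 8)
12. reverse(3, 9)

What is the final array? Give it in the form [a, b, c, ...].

After 1 (swap(2, 8)): [7, 5, 1, 2, 6, 9, 4, 0, 8, 3]
After 2 (swap(1, 2)): [7, 1, 5, 2, 6, 9, 4, 0, 8, 3]
After 3 (reverse(8, 9)): [7, 1, 5, 2, 6, 9, 4, 0, 3, 8]
After 4 (swap(4, 1)): [7, 6, 5, 2, 1, 9, 4, 0, 3, 8]
After 5 (swap(0, 2)): [5, 6, 7, 2, 1, 9, 4, 0, 3, 8]
After 6 (rotate_left(3, 7, k=2)): [5, 6, 7, 9, 4, 0, 2, 1, 3, 8]
After 7 (swap(9, 4)): [5, 6, 7, 9, 8, 0, 2, 1, 3, 4]
After 8 (swap(8, 5)): [5, 6, 7, 9, 8, 3, 2, 1, 0, 4]
After 9 (reverse(8, 9)): [5, 6, 7, 9, 8, 3, 2, 1, 4, 0]
After 10 (swap(3, 8)): [5, 6, 7, 4, 8, 3, 2, 1, 9, 0]
After 11 (reverse(2, 8)): [5, 6, 9, 1, 2, 3, 8, 4, 7, 0]
After 12 (reverse(3, 9)): [5, 6, 9, 0, 7, 4, 8, 3, 2, 1]

Answer: [5, 6, 9, 0, 7, 4, 8, 3, 2, 1]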